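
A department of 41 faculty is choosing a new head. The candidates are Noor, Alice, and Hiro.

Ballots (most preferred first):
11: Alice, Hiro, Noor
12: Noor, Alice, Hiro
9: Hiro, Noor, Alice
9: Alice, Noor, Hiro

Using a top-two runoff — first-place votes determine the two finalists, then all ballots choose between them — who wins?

Noor

Round 1 first-place votes: Noor 12, Alice 20, Hiro 9. Alice and Noor advance.
Runoff: Alice is ranked above Noor on 20 ballots, Noor above Alice on 21.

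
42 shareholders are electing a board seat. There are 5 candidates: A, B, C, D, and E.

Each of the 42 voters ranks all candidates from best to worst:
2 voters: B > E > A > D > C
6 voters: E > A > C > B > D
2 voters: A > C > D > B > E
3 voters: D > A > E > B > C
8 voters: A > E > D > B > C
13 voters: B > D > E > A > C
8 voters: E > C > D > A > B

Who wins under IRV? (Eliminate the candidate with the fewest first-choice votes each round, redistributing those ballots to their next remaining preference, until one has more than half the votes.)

Round 1: A 10, B 15, C 0, D 3, E 14. C eliminated.
Round 2: A 10, B 15, D 3, E 14. D eliminated.
Round 3: A 13, B 15, E 14. A eliminated.
Round 4: B 17, E 25. E has a majority (≥22).

E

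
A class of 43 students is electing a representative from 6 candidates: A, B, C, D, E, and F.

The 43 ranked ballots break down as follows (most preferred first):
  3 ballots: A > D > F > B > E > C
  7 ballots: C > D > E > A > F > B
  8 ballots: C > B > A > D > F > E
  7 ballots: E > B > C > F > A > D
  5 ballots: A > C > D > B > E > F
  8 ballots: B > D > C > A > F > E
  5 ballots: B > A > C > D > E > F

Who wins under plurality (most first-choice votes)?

First-place votes: A 8, B 13, C 15, D 0, E 7, F 0.

C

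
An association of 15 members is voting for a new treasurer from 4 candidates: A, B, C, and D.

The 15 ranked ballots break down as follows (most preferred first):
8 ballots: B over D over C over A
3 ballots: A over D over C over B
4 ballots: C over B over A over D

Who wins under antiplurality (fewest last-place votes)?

Last-place votes: A 8, B 3, C 0, D 4.

C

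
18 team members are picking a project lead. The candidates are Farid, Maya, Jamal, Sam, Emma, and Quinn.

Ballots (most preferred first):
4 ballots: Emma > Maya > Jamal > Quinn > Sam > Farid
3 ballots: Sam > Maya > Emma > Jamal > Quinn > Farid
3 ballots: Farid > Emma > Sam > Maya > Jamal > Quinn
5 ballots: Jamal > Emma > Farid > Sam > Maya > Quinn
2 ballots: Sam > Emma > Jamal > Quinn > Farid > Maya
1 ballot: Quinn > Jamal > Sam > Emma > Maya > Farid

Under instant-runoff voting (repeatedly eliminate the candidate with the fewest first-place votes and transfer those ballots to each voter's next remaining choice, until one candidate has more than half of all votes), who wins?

Round 1: Farid 3, Maya 0, Jamal 5, Sam 5, Emma 4, Quinn 1. Maya eliminated.
Round 2: Farid 3, Jamal 5, Sam 5, Emma 4, Quinn 1. Quinn eliminated.
Round 3: Farid 3, Jamal 6, Sam 5, Emma 4. Farid eliminated.
Round 4: Jamal 6, Sam 5, Emma 7. Sam eliminated.
Round 5: Jamal 6, Emma 12. Emma has a majority (≥10).

Emma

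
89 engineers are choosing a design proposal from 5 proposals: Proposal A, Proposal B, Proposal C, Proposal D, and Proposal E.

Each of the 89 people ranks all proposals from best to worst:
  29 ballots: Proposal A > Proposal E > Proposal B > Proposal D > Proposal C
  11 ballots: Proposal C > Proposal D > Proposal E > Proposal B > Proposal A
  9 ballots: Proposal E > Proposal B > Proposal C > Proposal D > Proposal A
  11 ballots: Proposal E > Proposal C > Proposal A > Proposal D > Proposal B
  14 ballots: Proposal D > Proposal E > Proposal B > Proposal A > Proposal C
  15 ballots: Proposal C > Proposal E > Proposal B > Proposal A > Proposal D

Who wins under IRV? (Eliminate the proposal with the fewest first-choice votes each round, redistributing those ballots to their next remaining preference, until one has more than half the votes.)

Round 1: Proposal A 29, Proposal B 0, Proposal C 26, Proposal D 14, Proposal E 20. Proposal B eliminated.
Round 2: Proposal A 29, Proposal C 26, Proposal D 14, Proposal E 20. Proposal D eliminated.
Round 3: Proposal A 29, Proposal C 26, Proposal E 34. Proposal C eliminated.
Round 4: Proposal A 29, Proposal E 60. Proposal E has a majority (≥45).

Proposal E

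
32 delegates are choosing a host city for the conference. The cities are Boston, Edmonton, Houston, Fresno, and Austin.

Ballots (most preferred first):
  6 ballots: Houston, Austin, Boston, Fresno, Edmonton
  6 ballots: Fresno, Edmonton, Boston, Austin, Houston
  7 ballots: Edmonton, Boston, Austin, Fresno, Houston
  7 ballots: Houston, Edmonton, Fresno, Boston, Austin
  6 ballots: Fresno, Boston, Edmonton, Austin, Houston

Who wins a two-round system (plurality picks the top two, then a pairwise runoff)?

Fresno

Round 1 first-place votes: Boston 0, Edmonton 7, Houston 13, Fresno 12, Austin 0. Houston and Fresno advance.
Runoff: Houston is ranked above Fresno on 13 ballots, Fresno above Houston on 19.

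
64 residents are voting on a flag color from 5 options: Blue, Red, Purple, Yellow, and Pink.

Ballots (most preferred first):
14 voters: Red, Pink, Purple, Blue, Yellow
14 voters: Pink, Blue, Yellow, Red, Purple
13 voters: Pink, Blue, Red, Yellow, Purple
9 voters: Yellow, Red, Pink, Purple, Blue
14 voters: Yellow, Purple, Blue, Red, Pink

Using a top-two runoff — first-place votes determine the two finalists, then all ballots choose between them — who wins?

Round 1 first-place votes: Blue 0, Red 14, Purple 0, Yellow 23, Pink 27. Pink and Yellow advance.
Runoff: Pink is ranked above Yellow on 41 ballots, Yellow above Pink on 23.

Pink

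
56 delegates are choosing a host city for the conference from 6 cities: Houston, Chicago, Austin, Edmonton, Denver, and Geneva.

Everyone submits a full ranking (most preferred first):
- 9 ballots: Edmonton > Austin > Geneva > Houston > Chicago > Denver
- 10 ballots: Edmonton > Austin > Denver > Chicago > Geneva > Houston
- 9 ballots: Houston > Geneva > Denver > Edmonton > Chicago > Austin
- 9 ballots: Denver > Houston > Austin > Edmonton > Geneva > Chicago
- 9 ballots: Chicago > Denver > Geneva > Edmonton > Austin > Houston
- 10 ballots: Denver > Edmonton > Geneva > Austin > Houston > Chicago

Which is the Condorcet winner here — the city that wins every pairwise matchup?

Denver vs Houston: 38–18
Denver vs Chicago: 38–18
Denver vs Austin: 37–19
Denver vs Edmonton: 37–19
Denver vs Geneva: 38–18
Denver beats every other city.

Denver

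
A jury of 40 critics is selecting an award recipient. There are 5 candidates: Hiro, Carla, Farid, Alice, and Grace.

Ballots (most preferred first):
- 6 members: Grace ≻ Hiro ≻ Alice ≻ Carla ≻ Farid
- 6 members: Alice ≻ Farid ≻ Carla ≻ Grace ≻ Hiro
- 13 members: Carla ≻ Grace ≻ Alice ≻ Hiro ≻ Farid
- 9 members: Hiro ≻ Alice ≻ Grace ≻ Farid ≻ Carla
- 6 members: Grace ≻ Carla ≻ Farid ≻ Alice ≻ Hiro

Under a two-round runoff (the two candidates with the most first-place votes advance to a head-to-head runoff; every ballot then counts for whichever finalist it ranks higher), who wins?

Grace

Round 1 first-place votes: Hiro 9, Carla 13, Farid 0, Alice 6, Grace 12. Carla and Grace advance.
Runoff: Carla is ranked above Grace on 19 ballots, Grace above Carla on 21.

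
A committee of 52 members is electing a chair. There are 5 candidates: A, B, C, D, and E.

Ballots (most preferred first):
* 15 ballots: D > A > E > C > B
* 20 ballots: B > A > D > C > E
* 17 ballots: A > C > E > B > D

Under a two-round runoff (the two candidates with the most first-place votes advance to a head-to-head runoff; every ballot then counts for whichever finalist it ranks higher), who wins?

Round 1 first-place votes: A 17, B 20, C 0, D 15, E 0. B and A advance.
Runoff: B is ranked above A on 20 ballots, A above B on 32.

A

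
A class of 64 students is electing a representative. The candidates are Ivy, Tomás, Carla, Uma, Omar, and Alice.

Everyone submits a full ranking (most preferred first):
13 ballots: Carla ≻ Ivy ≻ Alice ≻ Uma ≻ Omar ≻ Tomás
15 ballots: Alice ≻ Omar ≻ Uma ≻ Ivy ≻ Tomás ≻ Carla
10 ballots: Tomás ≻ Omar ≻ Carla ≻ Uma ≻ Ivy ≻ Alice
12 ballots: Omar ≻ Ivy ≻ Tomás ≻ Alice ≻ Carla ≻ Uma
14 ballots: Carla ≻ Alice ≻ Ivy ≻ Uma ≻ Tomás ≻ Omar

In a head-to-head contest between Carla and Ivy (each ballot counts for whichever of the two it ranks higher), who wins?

Carla is ranked above Ivy on 37 ballots; Ivy above Carla on 27.

Carla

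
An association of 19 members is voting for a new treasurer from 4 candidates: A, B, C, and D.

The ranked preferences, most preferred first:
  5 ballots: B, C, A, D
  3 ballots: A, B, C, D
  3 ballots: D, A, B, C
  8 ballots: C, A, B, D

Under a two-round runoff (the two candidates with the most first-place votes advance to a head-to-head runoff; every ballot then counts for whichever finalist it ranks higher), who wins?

B

Round 1 first-place votes: A 3, B 5, C 8, D 3. C and B advance.
Runoff: C is ranked above B on 8 ballots, B above C on 11.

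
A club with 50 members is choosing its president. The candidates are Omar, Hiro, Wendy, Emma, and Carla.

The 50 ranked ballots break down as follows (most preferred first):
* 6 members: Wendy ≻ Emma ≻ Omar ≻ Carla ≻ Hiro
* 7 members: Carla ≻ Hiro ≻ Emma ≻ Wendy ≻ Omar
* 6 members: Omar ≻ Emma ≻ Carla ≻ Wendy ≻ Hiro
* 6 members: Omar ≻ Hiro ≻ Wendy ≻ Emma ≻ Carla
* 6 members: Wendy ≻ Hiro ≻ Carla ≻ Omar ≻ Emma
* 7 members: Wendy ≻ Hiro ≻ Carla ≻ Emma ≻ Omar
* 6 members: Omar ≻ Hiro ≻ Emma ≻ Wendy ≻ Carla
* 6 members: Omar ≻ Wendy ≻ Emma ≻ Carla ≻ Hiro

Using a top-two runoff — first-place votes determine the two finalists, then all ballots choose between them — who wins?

Wendy

Round 1 first-place votes: Omar 24, Hiro 0, Wendy 19, Emma 0, Carla 7. Omar and Wendy advance.
Runoff: Omar is ranked above Wendy on 24 ballots, Wendy above Omar on 26.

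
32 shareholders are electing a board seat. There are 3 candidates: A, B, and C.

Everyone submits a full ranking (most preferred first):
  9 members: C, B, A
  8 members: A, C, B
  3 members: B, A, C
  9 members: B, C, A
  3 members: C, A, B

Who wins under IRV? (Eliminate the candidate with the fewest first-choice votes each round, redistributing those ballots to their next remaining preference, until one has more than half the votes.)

C

Round 1: A 8, B 12, C 12. A eliminated.
Round 2: B 12, C 20. C has a majority (≥17).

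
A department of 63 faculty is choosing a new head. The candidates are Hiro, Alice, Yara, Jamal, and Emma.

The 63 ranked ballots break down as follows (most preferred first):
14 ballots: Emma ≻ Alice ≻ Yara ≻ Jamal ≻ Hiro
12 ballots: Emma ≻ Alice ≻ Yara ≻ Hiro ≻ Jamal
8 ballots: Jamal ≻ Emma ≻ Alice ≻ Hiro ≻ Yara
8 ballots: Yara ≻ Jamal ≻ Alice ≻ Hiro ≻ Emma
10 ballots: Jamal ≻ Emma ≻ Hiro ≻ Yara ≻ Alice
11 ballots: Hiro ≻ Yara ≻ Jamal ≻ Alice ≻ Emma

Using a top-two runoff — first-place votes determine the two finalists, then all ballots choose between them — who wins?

Round 1 first-place votes: Hiro 11, Alice 0, Yara 8, Jamal 18, Emma 26. Emma and Jamal advance.
Runoff: Emma is ranked above Jamal on 26 ballots, Jamal above Emma on 37.

Jamal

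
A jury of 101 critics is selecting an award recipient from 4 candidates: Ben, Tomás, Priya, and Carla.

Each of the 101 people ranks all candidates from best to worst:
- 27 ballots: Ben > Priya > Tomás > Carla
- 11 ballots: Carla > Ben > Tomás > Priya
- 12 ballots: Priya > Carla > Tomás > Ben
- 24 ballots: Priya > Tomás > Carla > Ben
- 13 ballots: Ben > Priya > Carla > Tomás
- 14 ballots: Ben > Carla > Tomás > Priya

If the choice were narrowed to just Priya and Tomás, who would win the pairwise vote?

Priya is ranked above Tomás on 76 ballots; Tomás above Priya on 25.

Priya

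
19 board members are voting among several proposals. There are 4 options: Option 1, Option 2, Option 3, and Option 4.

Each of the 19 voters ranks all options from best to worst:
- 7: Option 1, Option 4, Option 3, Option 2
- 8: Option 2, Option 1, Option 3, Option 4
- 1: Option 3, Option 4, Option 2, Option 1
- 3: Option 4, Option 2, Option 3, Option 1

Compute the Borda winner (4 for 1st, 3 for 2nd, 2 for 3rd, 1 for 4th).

Option 1: 7×4 + 8×3 + 1×1 + 3×1 = 56
Option 2: 7×1 + 8×4 + 1×2 + 3×3 = 50
Option 3: 7×2 + 8×2 + 1×4 + 3×2 = 40
Option 4: 7×3 + 8×1 + 1×3 + 3×4 = 44

Option 1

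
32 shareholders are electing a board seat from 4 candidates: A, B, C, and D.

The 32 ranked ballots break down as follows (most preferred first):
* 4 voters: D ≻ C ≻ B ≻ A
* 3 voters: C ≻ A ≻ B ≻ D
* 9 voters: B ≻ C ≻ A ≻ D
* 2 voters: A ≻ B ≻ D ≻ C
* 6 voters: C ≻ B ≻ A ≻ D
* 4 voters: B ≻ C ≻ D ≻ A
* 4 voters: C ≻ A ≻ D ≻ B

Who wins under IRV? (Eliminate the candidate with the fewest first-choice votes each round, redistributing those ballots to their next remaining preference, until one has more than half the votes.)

Round 1: A 2, B 13, C 13, D 4. A eliminated.
Round 2: B 15, C 13, D 4. D eliminated.
Round 3: B 15, C 17. C has a majority (≥17).

C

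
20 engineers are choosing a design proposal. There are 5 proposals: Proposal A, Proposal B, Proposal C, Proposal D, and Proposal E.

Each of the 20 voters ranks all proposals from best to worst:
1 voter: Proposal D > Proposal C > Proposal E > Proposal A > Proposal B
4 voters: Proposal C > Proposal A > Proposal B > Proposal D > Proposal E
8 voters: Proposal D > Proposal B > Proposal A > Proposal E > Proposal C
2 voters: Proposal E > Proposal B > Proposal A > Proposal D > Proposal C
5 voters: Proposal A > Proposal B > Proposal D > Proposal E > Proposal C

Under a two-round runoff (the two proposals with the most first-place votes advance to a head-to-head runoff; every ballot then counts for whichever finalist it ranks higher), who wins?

Proposal A

Round 1 first-place votes: Proposal A 5, Proposal B 0, Proposal C 4, Proposal D 9, Proposal E 2. Proposal D and Proposal A advance.
Runoff: Proposal D is ranked above Proposal A on 9 ballots, Proposal A above Proposal D on 11.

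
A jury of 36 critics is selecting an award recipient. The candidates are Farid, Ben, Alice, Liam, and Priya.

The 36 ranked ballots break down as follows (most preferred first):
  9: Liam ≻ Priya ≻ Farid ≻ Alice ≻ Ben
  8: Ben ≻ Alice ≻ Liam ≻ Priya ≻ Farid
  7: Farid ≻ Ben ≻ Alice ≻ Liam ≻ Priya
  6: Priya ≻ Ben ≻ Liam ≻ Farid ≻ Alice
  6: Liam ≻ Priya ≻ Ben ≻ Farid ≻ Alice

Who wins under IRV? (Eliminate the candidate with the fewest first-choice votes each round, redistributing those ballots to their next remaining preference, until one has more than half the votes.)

Ben

Round 1: Farid 7, Ben 8, Alice 0, Liam 15, Priya 6. Alice eliminated.
Round 2: Farid 7, Ben 8, Liam 15, Priya 6. Priya eliminated.
Round 3: Farid 7, Ben 14, Liam 15. Farid eliminated.
Round 4: Ben 21, Liam 15. Ben has a majority (≥19).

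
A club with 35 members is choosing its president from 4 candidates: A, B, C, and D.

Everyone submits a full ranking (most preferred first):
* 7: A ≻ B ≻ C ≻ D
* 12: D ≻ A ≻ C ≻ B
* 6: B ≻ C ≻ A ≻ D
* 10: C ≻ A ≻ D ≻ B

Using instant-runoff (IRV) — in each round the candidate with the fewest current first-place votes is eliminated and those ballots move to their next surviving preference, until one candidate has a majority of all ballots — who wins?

Round 1: A 7, B 6, C 10, D 12. B eliminated.
Round 2: A 7, C 16, D 12. A eliminated.
Round 3: C 23, D 12. C has a majority (≥18).

C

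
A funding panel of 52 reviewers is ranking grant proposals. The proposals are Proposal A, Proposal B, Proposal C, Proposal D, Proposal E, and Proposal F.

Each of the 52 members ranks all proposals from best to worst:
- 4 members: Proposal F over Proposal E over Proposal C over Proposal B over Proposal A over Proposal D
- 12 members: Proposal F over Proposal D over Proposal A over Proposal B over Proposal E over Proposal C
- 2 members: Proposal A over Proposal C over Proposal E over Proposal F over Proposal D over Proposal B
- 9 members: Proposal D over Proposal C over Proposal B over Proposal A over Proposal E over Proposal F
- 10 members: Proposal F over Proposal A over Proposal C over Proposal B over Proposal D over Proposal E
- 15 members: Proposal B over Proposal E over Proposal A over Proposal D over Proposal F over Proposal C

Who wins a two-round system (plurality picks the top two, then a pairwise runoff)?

Proposal F

Round 1 first-place votes: Proposal A 2, Proposal B 15, Proposal C 0, Proposal D 9, Proposal E 0, Proposal F 26. Proposal F and Proposal B advance.
Runoff: Proposal F is ranked above Proposal B on 28 ballots, Proposal B above Proposal F on 24.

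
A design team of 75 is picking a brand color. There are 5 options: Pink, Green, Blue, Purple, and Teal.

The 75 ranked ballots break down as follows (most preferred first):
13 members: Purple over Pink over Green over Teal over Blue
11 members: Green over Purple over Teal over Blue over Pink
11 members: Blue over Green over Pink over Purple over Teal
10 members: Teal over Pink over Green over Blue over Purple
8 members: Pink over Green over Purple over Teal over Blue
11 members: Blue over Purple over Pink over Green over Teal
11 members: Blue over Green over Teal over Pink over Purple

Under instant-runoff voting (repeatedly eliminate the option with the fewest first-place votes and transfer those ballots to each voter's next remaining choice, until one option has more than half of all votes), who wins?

Green

Round 1: Pink 8, Green 11, Blue 33, Purple 13, Teal 10. Pink eliminated.
Round 2: Green 19, Blue 33, Purple 13, Teal 10. Teal eliminated.
Round 3: Green 29, Blue 33, Purple 13. Purple eliminated.
Round 4: Green 42, Blue 33. Green has a majority (≥38).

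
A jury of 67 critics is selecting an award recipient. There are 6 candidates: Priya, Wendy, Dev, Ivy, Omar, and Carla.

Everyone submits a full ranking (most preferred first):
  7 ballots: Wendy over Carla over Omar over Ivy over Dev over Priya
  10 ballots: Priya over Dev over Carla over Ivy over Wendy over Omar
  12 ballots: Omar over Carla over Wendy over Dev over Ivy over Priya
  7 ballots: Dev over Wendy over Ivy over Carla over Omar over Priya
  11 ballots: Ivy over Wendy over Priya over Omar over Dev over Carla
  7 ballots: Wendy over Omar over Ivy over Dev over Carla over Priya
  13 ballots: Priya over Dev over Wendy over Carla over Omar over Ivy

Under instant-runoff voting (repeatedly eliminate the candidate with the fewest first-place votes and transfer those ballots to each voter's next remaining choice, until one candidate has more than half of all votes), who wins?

Wendy

Round 1: Priya 23, Wendy 14, Dev 7, Ivy 11, Omar 12, Carla 0. Carla eliminated.
Round 2: Priya 23, Wendy 14, Dev 7, Ivy 11, Omar 12. Dev eliminated.
Round 3: Priya 23, Wendy 21, Ivy 11, Omar 12. Ivy eliminated.
Round 4: Priya 23, Wendy 32, Omar 12. Omar eliminated.
Round 5: Priya 23, Wendy 44. Wendy has a majority (≥34).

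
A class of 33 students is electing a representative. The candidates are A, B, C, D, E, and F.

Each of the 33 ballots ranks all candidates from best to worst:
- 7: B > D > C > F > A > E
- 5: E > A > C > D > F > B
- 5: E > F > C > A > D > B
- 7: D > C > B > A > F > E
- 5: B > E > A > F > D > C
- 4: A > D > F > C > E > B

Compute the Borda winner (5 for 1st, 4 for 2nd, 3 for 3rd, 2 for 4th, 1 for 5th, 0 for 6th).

D

A: 7×1 + 5×4 + 5×2 + 7×2 + 5×3 + 4×5 = 86
B: 7×5 + 5×0 + 5×0 + 7×3 + 5×5 + 4×0 = 81
C: 7×3 + 5×3 + 5×3 + 7×4 + 5×0 + 4×2 = 87
D: 7×4 + 5×2 + 5×1 + 7×5 + 5×1 + 4×4 = 99
E: 7×0 + 5×5 + 5×5 + 7×0 + 5×4 + 4×1 = 74
F: 7×2 + 5×1 + 5×4 + 7×1 + 5×2 + 4×3 = 68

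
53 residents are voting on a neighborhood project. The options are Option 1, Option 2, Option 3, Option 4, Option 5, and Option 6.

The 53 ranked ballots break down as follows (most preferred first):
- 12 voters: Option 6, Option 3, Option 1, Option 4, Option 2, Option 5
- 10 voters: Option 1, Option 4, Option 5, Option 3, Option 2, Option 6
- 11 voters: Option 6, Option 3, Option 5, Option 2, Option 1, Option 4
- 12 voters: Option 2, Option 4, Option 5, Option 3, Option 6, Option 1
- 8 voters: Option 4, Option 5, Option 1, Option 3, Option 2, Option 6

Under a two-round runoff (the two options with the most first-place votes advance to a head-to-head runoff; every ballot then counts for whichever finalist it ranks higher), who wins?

Option 2

Round 1 first-place votes: Option 1 10, Option 2 12, Option 3 0, Option 4 8, Option 5 0, Option 6 23. Option 6 and Option 2 advance.
Runoff: Option 6 is ranked above Option 2 on 23 ballots, Option 2 above Option 6 on 30.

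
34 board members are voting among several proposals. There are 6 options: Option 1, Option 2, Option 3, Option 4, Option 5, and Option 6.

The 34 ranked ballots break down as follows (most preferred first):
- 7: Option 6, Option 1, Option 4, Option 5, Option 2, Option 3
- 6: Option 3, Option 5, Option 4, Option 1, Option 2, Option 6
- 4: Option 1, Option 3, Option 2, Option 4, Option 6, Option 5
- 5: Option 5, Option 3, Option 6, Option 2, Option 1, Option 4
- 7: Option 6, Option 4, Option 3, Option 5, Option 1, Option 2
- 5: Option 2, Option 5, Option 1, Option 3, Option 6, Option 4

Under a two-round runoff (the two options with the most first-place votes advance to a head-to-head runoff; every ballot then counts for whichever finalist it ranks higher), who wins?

Round 1 first-place votes: Option 1 4, Option 2 5, Option 3 6, Option 4 0, Option 5 5, Option 6 14. Option 6 and Option 3 advance.
Runoff: Option 6 is ranked above Option 3 on 14 ballots, Option 3 above Option 6 on 20.

Option 3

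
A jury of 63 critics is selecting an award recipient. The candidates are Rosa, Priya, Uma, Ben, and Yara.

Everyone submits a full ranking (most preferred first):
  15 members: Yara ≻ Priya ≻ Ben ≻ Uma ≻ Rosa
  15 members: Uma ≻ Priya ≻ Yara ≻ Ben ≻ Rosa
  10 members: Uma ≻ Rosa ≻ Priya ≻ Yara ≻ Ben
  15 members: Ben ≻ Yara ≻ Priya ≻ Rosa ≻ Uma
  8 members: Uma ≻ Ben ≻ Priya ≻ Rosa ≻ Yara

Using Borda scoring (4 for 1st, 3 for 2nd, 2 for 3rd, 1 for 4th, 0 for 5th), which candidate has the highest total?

Rosa: 15×0 + 15×0 + 10×3 + 15×1 + 8×1 = 53
Priya: 15×3 + 15×3 + 10×2 + 15×2 + 8×2 = 156
Uma: 15×1 + 15×4 + 10×4 + 15×0 + 8×4 = 147
Ben: 15×2 + 15×1 + 10×0 + 15×4 + 8×3 = 129
Yara: 15×4 + 15×2 + 10×1 + 15×3 + 8×0 = 145

Priya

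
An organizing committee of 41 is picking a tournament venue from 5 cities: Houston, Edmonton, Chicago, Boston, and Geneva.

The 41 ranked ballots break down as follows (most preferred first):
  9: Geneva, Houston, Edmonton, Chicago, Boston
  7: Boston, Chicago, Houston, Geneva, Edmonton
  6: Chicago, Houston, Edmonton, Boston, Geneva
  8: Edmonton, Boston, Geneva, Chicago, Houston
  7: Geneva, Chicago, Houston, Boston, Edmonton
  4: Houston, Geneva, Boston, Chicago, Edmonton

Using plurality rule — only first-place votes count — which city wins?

Geneva

First-place votes: Houston 4, Edmonton 8, Chicago 6, Boston 7, Geneva 16.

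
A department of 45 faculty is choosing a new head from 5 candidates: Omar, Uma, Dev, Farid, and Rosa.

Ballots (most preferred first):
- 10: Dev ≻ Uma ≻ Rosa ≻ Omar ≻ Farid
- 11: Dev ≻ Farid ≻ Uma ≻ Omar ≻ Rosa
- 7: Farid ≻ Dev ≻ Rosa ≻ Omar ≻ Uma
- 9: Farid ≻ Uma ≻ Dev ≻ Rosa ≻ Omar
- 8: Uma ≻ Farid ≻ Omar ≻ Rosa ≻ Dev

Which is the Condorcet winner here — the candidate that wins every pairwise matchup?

Farid

Farid vs Omar: 35–10
Farid vs Uma: 27–18
Farid vs Dev: 24–21
Farid vs Rosa: 35–10
Farid beats every other candidate.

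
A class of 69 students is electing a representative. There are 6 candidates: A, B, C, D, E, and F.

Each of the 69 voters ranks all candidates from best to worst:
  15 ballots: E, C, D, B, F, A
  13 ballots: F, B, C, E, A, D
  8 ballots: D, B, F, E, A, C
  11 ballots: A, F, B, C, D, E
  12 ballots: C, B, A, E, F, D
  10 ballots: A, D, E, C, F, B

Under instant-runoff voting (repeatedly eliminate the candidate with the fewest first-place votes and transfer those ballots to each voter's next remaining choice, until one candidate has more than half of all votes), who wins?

F

Round 1: A 21, B 0, C 12, D 8, E 15, F 13. B eliminated.
Round 2: A 21, C 12, D 8, E 15, F 13. D eliminated.
Round 3: A 21, C 12, E 15, F 21. C eliminated.
Round 4: A 33, E 15, F 21. E eliminated.
Round 5: A 33, F 36. F has a majority (≥35).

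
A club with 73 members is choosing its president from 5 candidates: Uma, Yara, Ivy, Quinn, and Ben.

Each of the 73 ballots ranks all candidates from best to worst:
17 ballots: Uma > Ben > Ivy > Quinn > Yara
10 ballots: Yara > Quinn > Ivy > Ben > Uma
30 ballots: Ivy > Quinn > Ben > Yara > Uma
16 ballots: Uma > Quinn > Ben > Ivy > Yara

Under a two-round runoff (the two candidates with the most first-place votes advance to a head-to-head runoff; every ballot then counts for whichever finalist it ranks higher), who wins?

Round 1 first-place votes: Uma 33, Yara 10, Ivy 30, Quinn 0, Ben 0. Uma and Ivy advance.
Runoff: Uma is ranked above Ivy on 33 ballots, Ivy above Uma on 40.

Ivy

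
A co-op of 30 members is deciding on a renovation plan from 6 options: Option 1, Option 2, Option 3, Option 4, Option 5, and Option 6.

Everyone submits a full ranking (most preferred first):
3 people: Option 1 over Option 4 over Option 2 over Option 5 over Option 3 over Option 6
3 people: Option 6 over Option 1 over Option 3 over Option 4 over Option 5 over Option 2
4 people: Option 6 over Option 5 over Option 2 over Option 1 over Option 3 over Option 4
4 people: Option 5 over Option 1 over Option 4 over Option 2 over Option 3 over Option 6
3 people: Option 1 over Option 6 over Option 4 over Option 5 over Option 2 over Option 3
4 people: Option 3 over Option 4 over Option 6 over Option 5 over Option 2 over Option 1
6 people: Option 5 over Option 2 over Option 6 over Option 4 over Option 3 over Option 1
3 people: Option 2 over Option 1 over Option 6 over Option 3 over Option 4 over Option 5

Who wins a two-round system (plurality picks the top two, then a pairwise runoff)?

Option 6

Round 1 first-place votes: Option 1 6, Option 2 3, Option 3 4, Option 4 0, Option 5 10, Option 6 7. Option 5 and Option 6 advance.
Runoff: Option 5 is ranked above Option 6 on 13 ballots, Option 6 above Option 5 on 17.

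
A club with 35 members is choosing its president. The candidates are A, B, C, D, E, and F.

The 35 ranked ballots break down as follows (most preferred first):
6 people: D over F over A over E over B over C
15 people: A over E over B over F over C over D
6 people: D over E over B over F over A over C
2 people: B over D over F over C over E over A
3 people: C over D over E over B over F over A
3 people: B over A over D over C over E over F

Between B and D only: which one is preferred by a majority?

B is ranked above D on 20 ballots; D above B on 15.

B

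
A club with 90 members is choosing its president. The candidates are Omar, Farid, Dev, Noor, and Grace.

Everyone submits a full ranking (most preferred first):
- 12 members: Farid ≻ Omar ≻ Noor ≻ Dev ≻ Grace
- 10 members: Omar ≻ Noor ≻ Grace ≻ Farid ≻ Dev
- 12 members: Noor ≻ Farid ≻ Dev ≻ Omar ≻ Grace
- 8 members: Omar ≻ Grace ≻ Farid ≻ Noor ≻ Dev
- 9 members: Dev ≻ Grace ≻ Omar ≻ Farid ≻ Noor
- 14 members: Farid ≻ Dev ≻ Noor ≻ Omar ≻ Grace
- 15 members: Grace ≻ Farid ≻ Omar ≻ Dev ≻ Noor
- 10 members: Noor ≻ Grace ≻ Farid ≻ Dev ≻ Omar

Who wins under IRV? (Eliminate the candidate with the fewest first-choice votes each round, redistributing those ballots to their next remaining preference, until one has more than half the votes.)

Round 1: Omar 18, Farid 26, Dev 9, Noor 22, Grace 15. Dev eliminated.
Round 2: Omar 18, Farid 26, Noor 22, Grace 24. Omar eliminated.
Round 3: Farid 26, Noor 32, Grace 32. Farid eliminated.
Round 4: Noor 58, Grace 32. Noor has a majority (≥46).

Noor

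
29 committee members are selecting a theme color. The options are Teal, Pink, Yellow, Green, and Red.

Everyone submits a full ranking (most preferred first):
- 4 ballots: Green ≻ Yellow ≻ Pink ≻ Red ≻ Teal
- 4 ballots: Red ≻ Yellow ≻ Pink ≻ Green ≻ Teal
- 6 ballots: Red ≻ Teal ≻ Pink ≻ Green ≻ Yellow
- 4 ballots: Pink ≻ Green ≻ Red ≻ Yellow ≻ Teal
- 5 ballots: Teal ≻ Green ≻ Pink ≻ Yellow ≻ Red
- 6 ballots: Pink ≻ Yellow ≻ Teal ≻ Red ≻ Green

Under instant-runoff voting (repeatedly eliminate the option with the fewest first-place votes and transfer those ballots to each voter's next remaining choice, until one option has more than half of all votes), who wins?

Pink

Round 1: Teal 5, Pink 10, Yellow 0, Green 4, Red 10. Yellow eliminated.
Round 2: Teal 5, Pink 10, Green 4, Red 10. Green eliminated.
Round 3: Teal 5, Pink 14, Red 10. Teal eliminated.
Round 4: Pink 19, Red 10. Pink has a majority (≥15).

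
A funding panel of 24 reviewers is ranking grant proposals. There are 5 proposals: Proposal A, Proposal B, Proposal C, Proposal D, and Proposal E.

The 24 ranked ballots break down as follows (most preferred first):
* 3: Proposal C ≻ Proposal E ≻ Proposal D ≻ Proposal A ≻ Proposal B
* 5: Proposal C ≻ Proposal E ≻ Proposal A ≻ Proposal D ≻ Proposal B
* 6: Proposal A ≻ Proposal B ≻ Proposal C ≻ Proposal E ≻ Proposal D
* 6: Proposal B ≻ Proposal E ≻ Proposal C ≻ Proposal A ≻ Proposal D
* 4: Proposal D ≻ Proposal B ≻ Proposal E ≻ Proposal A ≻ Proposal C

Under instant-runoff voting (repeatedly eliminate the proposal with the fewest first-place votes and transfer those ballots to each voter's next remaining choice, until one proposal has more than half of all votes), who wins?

Round 1: Proposal A 6, Proposal B 6, Proposal C 8, Proposal D 4, Proposal E 0. Proposal E eliminated.
Round 2: Proposal A 6, Proposal B 6, Proposal C 8, Proposal D 4. Proposal D eliminated.
Round 3: Proposal A 6, Proposal B 10, Proposal C 8. Proposal A eliminated.
Round 4: Proposal B 16, Proposal C 8. Proposal B has a majority (≥13).

Proposal B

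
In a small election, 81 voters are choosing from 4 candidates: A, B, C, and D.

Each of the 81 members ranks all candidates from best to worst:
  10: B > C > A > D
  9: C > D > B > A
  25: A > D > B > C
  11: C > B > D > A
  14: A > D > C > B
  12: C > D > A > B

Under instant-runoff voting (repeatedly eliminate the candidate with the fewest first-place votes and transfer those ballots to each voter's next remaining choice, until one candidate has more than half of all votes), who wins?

C

Round 1: A 39, B 10, C 32, D 0. D eliminated.
Round 2: A 39, B 10, C 32. B eliminated.
Round 3: A 39, C 42. C has a majority (≥41).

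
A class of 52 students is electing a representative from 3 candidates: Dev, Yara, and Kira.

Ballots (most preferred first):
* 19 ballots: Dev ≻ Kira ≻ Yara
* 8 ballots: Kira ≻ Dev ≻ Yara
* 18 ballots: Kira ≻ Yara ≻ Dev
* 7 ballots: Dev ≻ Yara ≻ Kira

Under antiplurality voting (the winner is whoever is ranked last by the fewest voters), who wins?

Kira

Last-place votes: Dev 18, Yara 27, Kira 7.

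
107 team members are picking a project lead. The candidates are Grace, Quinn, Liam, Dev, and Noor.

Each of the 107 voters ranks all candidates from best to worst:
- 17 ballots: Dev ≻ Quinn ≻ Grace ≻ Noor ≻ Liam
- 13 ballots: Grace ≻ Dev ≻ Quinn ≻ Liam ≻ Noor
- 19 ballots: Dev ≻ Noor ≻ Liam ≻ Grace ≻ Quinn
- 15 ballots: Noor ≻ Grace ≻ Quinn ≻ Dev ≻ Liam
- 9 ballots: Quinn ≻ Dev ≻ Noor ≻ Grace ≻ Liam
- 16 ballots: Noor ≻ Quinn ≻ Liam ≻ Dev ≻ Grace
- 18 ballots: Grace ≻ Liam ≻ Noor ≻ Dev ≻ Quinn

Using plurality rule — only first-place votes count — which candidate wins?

First-place votes: Grace 31, Quinn 9, Liam 0, Dev 36, Noor 31.

Dev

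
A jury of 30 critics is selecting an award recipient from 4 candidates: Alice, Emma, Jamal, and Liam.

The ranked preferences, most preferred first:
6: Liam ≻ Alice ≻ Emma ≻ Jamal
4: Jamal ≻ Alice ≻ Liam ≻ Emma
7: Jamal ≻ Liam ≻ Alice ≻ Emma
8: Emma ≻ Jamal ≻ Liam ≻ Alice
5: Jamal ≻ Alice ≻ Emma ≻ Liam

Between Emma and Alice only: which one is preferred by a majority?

Emma is ranked above Alice on 8 ballots; Alice above Emma on 22.

Alice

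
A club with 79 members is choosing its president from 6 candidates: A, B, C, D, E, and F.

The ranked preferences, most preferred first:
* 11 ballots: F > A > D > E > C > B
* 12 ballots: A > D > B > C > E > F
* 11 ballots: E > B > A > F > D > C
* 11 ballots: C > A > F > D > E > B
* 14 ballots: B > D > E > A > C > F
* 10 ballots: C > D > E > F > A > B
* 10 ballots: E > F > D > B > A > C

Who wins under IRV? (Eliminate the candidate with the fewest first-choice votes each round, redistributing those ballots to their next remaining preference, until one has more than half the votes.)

Round 1: A 12, B 14, C 21, D 0, E 21, F 11. D eliminated.
Round 2: A 12, B 14, C 21, E 21, F 11. F eliminated.
Round 3: A 23, B 14, C 21, E 21. B eliminated.
Round 4: A 23, C 21, E 35. C eliminated.
Round 5: A 34, E 45. E has a majority (≥40).

E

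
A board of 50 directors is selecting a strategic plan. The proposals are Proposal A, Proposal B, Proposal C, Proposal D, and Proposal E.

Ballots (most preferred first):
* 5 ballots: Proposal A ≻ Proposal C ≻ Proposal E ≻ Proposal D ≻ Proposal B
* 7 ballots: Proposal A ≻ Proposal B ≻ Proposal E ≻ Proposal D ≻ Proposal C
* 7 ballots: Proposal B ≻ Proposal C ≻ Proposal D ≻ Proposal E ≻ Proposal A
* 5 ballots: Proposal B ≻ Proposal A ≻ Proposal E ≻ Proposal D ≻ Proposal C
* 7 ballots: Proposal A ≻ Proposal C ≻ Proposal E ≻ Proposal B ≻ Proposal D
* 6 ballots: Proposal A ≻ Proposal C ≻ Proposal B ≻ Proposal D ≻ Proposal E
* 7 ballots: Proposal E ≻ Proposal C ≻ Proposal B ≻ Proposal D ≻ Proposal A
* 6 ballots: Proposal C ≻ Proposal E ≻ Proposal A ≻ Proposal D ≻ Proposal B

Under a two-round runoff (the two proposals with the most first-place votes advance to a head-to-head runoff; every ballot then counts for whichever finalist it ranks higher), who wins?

Proposal A

Round 1 first-place votes: Proposal A 25, Proposal B 12, Proposal C 6, Proposal D 0, Proposal E 7. Proposal A and Proposal B advance.
Runoff: Proposal A is ranked above Proposal B on 31 ballots, Proposal B above Proposal A on 19.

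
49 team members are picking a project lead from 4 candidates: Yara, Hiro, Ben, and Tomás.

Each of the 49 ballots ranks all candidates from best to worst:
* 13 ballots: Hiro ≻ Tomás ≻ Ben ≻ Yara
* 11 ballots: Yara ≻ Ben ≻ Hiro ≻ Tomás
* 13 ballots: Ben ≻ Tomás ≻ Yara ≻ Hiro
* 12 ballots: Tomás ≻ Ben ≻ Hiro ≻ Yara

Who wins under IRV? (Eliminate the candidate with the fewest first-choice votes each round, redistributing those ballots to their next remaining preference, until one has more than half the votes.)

Round 1: Yara 11, Hiro 13, Ben 13, Tomás 12. Yara eliminated.
Round 2: Hiro 13, Ben 24, Tomás 12. Tomás eliminated.
Round 3: Hiro 13, Ben 36. Ben has a majority (≥25).

Ben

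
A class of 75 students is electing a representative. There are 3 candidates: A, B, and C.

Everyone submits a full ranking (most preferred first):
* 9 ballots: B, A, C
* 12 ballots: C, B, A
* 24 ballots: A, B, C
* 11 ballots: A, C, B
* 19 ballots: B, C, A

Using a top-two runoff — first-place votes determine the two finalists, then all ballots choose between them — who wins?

Round 1 first-place votes: A 35, B 28, C 12. A and B advance.
Runoff: A is ranked above B on 35 ballots, B above A on 40.

B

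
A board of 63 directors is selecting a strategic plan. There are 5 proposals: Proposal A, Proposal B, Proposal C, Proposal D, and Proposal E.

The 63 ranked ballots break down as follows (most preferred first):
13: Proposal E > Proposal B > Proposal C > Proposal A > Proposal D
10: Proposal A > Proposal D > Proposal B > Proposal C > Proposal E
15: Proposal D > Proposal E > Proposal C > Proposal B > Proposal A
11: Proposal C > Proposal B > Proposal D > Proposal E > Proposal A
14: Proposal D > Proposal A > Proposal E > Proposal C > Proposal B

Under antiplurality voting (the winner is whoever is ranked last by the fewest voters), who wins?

Last-place votes: Proposal A 26, Proposal B 14, Proposal C 0, Proposal D 13, Proposal E 10.

Proposal C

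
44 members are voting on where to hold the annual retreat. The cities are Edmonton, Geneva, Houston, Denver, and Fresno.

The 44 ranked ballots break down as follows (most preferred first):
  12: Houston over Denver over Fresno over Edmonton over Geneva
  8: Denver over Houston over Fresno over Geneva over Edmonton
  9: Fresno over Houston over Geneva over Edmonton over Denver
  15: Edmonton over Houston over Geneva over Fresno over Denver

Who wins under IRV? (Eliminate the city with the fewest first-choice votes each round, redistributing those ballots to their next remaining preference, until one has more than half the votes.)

Houston

Round 1: Edmonton 15, Geneva 0, Houston 12, Denver 8, Fresno 9. Geneva eliminated.
Round 2: Edmonton 15, Houston 12, Denver 8, Fresno 9. Denver eliminated.
Round 3: Edmonton 15, Houston 20, Fresno 9. Fresno eliminated.
Round 4: Edmonton 15, Houston 29. Houston has a majority (≥23).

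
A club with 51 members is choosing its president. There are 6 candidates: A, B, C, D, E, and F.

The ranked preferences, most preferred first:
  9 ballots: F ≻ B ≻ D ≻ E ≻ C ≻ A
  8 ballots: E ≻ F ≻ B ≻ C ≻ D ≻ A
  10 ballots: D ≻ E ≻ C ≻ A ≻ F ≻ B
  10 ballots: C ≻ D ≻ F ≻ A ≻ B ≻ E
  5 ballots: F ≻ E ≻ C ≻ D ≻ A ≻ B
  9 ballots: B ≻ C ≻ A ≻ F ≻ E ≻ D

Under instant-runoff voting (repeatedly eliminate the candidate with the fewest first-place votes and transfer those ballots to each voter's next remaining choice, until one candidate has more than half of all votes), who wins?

C

Round 1: A 0, B 9, C 10, D 10, E 8, F 14. A eliminated.
Round 2: B 9, C 10, D 10, E 8, F 14. E eliminated.
Round 3: B 9, C 10, D 10, F 22. B eliminated.
Round 4: C 19, D 10, F 22. D eliminated.
Round 5: C 29, F 22. C has a majority (≥26).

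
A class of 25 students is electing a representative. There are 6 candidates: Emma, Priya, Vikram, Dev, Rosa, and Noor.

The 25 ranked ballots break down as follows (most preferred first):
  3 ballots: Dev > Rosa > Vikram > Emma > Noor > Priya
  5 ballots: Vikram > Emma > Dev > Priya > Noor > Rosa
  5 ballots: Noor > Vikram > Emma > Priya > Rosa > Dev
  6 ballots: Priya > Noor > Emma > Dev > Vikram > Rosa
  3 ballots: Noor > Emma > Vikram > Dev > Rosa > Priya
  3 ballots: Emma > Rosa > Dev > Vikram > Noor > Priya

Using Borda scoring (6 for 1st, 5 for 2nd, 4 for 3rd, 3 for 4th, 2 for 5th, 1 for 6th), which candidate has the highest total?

Emma

Emma: 3×3 + 5×5 + 5×4 + 6×4 + 3×5 + 3×6 = 111
Priya: 3×1 + 5×3 + 5×3 + 6×6 + 3×1 + 3×1 = 75
Vikram: 3×4 + 5×6 + 5×5 + 6×2 + 3×4 + 3×3 = 100
Dev: 3×6 + 5×4 + 5×1 + 6×3 + 3×3 + 3×4 = 82
Rosa: 3×5 + 5×1 + 5×2 + 6×1 + 3×2 + 3×5 = 57
Noor: 3×2 + 5×2 + 5×6 + 6×5 + 3×6 + 3×2 = 100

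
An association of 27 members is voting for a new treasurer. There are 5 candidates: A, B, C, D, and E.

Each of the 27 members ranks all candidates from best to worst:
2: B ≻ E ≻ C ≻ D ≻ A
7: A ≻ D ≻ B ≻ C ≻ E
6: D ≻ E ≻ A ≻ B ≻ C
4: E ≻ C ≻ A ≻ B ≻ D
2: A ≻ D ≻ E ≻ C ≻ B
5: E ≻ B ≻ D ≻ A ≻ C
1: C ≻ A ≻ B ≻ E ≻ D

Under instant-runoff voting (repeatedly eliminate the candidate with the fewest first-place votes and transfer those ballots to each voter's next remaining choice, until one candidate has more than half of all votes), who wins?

Round 1: A 9, B 2, C 1, D 6, E 9. C eliminated.
Round 2: A 10, B 2, D 6, E 9. B eliminated.
Round 3: A 10, D 6, E 11. D eliminated.
Round 4: A 10, E 17. E has a majority (≥14).

E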